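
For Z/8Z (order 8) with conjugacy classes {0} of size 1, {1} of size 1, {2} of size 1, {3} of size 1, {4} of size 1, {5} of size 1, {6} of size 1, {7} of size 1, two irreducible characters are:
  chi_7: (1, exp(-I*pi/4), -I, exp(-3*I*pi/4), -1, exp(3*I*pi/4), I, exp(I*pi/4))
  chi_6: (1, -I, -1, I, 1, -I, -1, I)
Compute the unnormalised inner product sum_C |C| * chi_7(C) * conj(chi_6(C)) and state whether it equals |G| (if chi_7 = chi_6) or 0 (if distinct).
Sum = 0; so <chi_7, chi_6> = 0 (distinct irreducibles are orthogonal).

Justification: Compute term by term over conjugacy classes (|C| * chi_7(C) * conj(chi_6(C))):
  1*(1)*conj(1) + 1*(exp(-I*pi/4))*conj(-I) + 1*(-I)*conj(-1) + 1*(exp(-3*I*pi/4))*conj(I) + 1*(-1)*conj(1) + 1*(exp(3*I*pi/4))*conj(-I) + 1*(I)*conj(-1) + 1*(exp(I*pi/4))*conj(I)
  = (1) + (exp(I*pi/4)) + (I) + (-exp(-I*pi/4)) + (-1) + (exp(-3*I*pi/4)) + (-I) + (-exp(3*I*pi/4))
  = 0.
(Exp terms are combined using exp(i*s)*conj(exp(i*t)) = exp(i*(s-t)), and sums of them are collapsed using the identity that for every m > 1 the m distinct m-th roots of unity sum to 0, e.g. 1 + exp(2*I*pi/3) + exp(-2*I*pi/3) = 0.)
Dividing by |G| = 8 gives 0/8 = 0, matching the row-orthogonality relation <chi_7, chi_6> = [chi_7 = chi_6].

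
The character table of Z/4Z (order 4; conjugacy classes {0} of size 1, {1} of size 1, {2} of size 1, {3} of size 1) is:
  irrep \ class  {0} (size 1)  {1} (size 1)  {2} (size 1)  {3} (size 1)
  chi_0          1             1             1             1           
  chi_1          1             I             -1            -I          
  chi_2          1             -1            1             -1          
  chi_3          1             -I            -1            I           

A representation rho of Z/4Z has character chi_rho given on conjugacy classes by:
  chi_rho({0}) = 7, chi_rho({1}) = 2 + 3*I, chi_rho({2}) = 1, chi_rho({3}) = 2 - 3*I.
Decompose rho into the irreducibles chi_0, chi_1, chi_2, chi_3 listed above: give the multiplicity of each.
Multiplicities: chi_0: 3, chi_1: 3, chi_2: 1, chi_3: 0.

Details: Use <chi_rho, chi> = (1/|G|) sum_C |C| * chi_rho(C) * conj(chi(C)) with |G| = 4 for each irreducible chi in the table:
  <chi_rho, chi_0> = (1/4)[1*(7)*conj(1) + 1*(2 + 3*I)*conj(1) + 1*(1)*conj(1) + 1*(2 - 3*I)*conj(1)]
      = (1/4)[(7) + (2 + 3*I) + (1) + (2 - 3*I)] = 12/4 = 3
  <chi_rho, chi_1> = (1/4)[1*(7)*conj(1) + 1*(2 + 3*I)*conj(I) + 1*(1)*conj(-1) + 1*(2 - 3*I)*conj(-I)]
      = (1/4)[(7) + (3 - 2*I) + (-1) + (3 + 2*I)] = 12/4 = 3
  <chi_rho, chi_2> = (1/4)[1*(7)*conj(1) + 1*(2 + 3*I)*conj(-1) + 1*(1)*conj(1) + 1*(2 - 3*I)*conj(-1)]
      = (1/4)[(7) + (-2 - 3*I) + (1) + (-2 + 3*I)] = 4/4 = 1
  <chi_rho, chi_3> = (1/4)[1*(7)*conj(1) + 1*(2 + 3*I)*conj(-I) + 1*(1)*conj(-1) + 1*(2 - 3*I)*conj(I)]
      = (1/4)[(7) + (-3 + 2*I) + (-1) + (-3 - 2*I)] = 0/4 = 0
(Exp terms are combined using exp(i*s)*conj(exp(i*t)) = exp(i*(s-t)), and sums of them are collapsed using the identity that for every m > 1 the m distinct m-th roots of unity sum to 0, e.g. 1 + exp(2*I*pi/3) + exp(-2*I*pi/3) = 0.)
Dimension check: dim(rho) = sum (mult * dim) = 3*1 + 3*1 + 1*1 + 0*1 = 7 = chi_rho(e) = 7.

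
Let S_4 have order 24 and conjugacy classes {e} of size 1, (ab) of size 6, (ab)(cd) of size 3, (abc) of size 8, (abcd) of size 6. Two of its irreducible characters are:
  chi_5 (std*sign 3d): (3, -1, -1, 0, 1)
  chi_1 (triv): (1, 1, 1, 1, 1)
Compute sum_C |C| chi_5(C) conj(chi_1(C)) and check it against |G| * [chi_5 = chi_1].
Sum = 0; so <chi_5, chi_1> = 0 (distinct irreducibles are orthogonal).

Explanation: Compute term by term over conjugacy classes (|C| * chi_5(C) * conj(chi_1(C))):
  1*(3)*conj(1) + 6*(-1)*conj(1) + 3*(-1)*conj(1) + 8*(0)*conj(1) + 6*(1)*conj(1)
  = (3) + (-6) + (-3) + (0) + (6)
  = 0.
Dividing by |G| = 24 gives 0/24 = 0, matching the row-orthogonality relation <chi_5, chi_1> = [chi_5 = chi_1].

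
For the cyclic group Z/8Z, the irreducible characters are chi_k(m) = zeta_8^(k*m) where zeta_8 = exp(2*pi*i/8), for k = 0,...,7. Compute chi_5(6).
chi_5(6) = zeta_8^30 = -I

Working: chi_5(6) = zeta_8^(5*6) = zeta_8^30. Since zeta_8^8 = 1, this equals zeta_8^6 = exp(2*pi*i*6/8) = -I.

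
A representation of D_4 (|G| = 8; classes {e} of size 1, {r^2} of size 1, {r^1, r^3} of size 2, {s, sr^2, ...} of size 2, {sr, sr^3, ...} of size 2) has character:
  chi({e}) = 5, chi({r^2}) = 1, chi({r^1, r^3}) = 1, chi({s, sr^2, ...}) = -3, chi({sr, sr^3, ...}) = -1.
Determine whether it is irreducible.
Not irreducible (reducible): <chi, chi> = 6 > 1.

Solution. <chi, chi> = (1/|G|) sum_C |C| * |chi(C)|^2 = (1/8)[1*|5|^2 + 1*|1|^2 + 2*|1|^2 + 2*|-3|^2 + 2*|-1|^2]
  = (1/8)[(25) + (1) + (2) + (18) + (2)] = 48/8 = 6.
A character is irreducible iff <chi, chi> = 1, so this representation is reducible.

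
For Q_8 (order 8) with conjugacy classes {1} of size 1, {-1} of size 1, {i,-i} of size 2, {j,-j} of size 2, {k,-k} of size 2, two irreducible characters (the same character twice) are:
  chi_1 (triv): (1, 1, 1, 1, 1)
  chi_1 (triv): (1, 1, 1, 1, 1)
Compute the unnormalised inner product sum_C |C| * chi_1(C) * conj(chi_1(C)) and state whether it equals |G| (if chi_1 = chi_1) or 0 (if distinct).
Sum = 8 = |G| = 8; so <chi_1, chi_1> = 1 (norm-1 confirms irreducibility).

Derivation: Compute term by term over conjugacy classes (|C| * chi_1(C) * conj(chi_1(C))):
  1*(1)*conj(1) + 1*(1)*conj(1) + 2*(1)*conj(1) + 2*(1)*conj(1) + 2*(1)*conj(1)
  = (1) + (1) + (2) + (2) + (2)
  = 8.
Dividing by |G| = 8 gives 8/8 = 1, matching the row-orthogonality relation <chi_1, chi_1> = [chi_1 = chi_1].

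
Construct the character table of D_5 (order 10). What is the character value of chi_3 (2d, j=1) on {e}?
Conjugacy classes: {e} of size 1, {r^1, r^4} of size 2, {r^2, r^3} of size 2, {s, sr, ..., sr^4} of size 5.
Character table:
  irrep \ class              {e} (size 1)  {r^1, r^4} (size 2)  {r^2, r^3} (size 2)  {s, sr, ..., sr^4} (size 5)
  chi_1 (triv)               1             1                    1                    1                          
  chi_2 (sign: r->1, s->-1)  1             1                    1                    -1                         
  chi_3 (2d, j=1)            2             -1/2 + sqrt(5)/2     -sqrt(5)/2 - 1/2     0                          
  chi_4 (2d, j=2)            2             -sqrt(5)/2 - 1/2     -1/2 + sqrt(5)/2     0                          

Spot check: chi_3 (2d, j=1) on {e} = 2.

Derivation: D_5 has order 2*5 = 10 with 4 conjugacy classes, hence 4 irreducibles. Sum of squared dims 1 + 1 + 4 + 4 = 10 = |G|. Linear characters come from the abelianisation; the 2-dimensional irreps have character r^k -> 2*cos(2*pi*j*k/5), reflections -> 0.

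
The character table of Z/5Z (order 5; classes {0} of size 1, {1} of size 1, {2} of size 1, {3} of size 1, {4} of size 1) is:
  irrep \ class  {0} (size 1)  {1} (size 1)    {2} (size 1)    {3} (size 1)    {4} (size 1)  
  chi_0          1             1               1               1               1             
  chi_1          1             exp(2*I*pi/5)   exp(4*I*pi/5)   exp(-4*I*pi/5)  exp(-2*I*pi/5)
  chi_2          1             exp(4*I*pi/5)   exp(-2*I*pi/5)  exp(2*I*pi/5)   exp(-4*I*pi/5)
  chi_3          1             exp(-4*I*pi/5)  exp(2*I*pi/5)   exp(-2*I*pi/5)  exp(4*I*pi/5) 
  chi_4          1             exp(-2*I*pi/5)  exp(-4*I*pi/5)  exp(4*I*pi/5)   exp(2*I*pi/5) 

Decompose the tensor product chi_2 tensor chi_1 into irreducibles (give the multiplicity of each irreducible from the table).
chi_2 tensor chi_1 = chi_3 (all other irreducibles have multiplicity 0).

Reasoning: The character of a tensor product is the pointwise product (chi_2 * chi_1)(C) = chi_2(C) * chi_1(C):
  {0}: (1)*(1), {1}: (exp(4*I*pi/5))*(exp(2*I*pi/5)), {2}: (exp(-2*I*pi/5))*(exp(4*I*pi/5)), {3}: (exp(2*I*pi/5))*(exp(-4*I*pi/5)), {4}: (exp(-4*I*pi/5))*(exp(-2*I*pi/5))
so (chi_2 * chi_1) takes values
  {0} -> 1, {1} -> exp(-4*I*pi/5), {2} -> exp(2*I*pi/5), {3} -> exp(-2*I*pi/5), {4} -> exp(4*I*pi/5).
Now take the inner product of this character with each irreducible chi from the table, <chi_2*chi_1, chi> = (1/5) sum_C |C| (chi_2*chi_1)(C) conj(chi(C)):
  <chi_2*chi_1, chi_0> = (1/5)[1*(1)*conj(1) + 1*(exp(-4*I*pi/5))*conj(1) + 1*(exp(2*I*pi/5))*conj(1) + 1*(exp(-2*I*pi/5))*conj(1) + 1*(exp(4*I*pi/5))*conj(1)]
      = (1/5)[(1) + (exp(-4*I*pi/5)) + (exp(2*I*pi/5)) + (exp(-2*I*pi/5)) + (exp(4*I*pi/5))] = 0/5 = 0
  <chi_2*chi_1, chi_1> = (1/5)[1*(1)*conj(1) + 1*(exp(-4*I*pi/5))*conj(exp(2*I*pi/5)) + 1*(exp(2*I*pi/5))*conj(exp(4*I*pi/5)) + 1*(exp(-2*I*pi/5))*conj(exp(-4*I*pi/5)) + 1*(exp(4*I*pi/5))*conj(exp(-2*I*pi/5))]
      = (1/5)[(1) + (exp(4*I*pi/5)) + (exp(-2*I*pi/5)) + (exp(2*I*pi/5)) + (exp(-4*I*pi/5))] = 0/5 = 0
  <chi_2*chi_1, chi_2> = (1/5)[1*(1)*conj(1) + 1*(exp(-4*I*pi/5))*conj(exp(4*I*pi/5)) + 1*(exp(2*I*pi/5))*conj(exp(-2*I*pi/5)) + 1*(exp(-2*I*pi/5))*conj(exp(2*I*pi/5)) + 1*(exp(4*I*pi/5))*conj(exp(-4*I*pi/5))]
      = (1/5)[(1) + (exp(2*I*pi/5)) + (exp(4*I*pi/5)) + (exp(-4*I*pi/5)) + (exp(-2*I*pi/5))] = 0/5 = 0
  <chi_2*chi_1, chi_3> = (1/5)[1*(1)*conj(1) + 1*(exp(-4*I*pi/5))*conj(exp(-4*I*pi/5)) + 1*(exp(2*I*pi/5))*conj(exp(2*I*pi/5)) + 1*(exp(-2*I*pi/5))*conj(exp(-2*I*pi/5)) + 1*(exp(4*I*pi/5))*conj(exp(4*I*pi/5))]
      = (1/5)[(1) + (1) + (1) + (1) + (1)] = 5/5 = 1
  <chi_2*chi_1, chi_4> = (1/5)[1*(1)*conj(1) + 1*(exp(-4*I*pi/5))*conj(exp(-2*I*pi/5)) + 1*(exp(2*I*pi/5))*conj(exp(-4*I*pi/5)) + 1*(exp(-2*I*pi/5))*conj(exp(4*I*pi/5)) + 1*(exp(4*I*pi/5))*conj(exp(2*I*pi/5))]
      = (1/5)[(1) + (exp(-2*I*pi/5)) + (exp(-4*I*pi/5)) + (exp(4*I*pi/5)) + (exp(2*I*pi/5))] = 0/5 = 0
(Exp terms are combined using exp(i*s)*conj(exp(i*t)) = exp(i*(s-t)), and sums of them are collapsed using the identity that for every m > 1 the m distinct m-th roots of unity sum to 0, e.g. 1 + exp(2*I*pi/3) + exp(-2*I*pi/3) = 0.)
Hence the multiplicities are chi_3: 1. Dimension check: dim(chi_2)*dim(chi_1) = 1*1 = 1 and sum (mult * dim) = 1*1 = 1.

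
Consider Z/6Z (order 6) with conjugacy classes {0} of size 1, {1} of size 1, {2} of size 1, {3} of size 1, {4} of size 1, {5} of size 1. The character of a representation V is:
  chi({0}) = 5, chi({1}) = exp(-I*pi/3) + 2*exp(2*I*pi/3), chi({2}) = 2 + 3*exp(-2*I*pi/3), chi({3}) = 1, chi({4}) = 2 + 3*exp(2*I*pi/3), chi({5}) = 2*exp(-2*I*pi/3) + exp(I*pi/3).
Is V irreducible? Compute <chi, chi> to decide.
Not irreducible (reducible): <chi, chi> = 7 > 1.

<chi, chi> = (1/|G|) sum_C |C| * |chi(C)|^2 = (1/6)[1*|5|^2 + 1*|exp(-I*pi/3) + 2*exp(2*I*pi/3)|^2 + 1*|2 + 3*exp(-2*I*pi/3)|^2 + 1*|1|^2 + 1*|2 + 3*exp(2*I*pi/3)|^2 + 1*|2*exp(-2*I*pi/3) + exp(I*pi/3)|^2]
  = (1/6)[(25) + (1) + (7) + (1) + (7) + (1)] = 42/6 = 7.
(Exp terms are combined using exp(i*s)*conj(exp(i*t)) = exp(i*(s-t)), and sums of them are collapsed using the identity that for every m > 1 the m distinct m-th roots of unity sum to 0, e.g. 1 + exp(2*I*pi/3) + exp(-2*I*pi/3) = 0.)
A character is irreducible iff <chi, chi> = 1, so this representation is reducible.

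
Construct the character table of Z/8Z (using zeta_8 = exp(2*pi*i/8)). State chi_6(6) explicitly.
Character table of Z/8Z (irreps indexed chi_0,...,chi_7 with chi_k(m) = zeta_8^(k*m), zeta_8 = exp(2*pi*i/8)):
  irrep \ class  {0} (size 1)  {1} (size 1)    {2} (size 1)  {3} (size 1)    {4} (size 1)  {5} (size 1)    {6} (size 1)  {7} (size 1)  
  chi_0          1             1               1             1               1             1               1             1             
  chi_1          1             exp(I*pi/4)     I             exp(3*I*pi/4)   -1            exp(-3*I*pi/4)  -I            exp(-I*pi/4)  
  chi_2          1             I               -1            -I              1             I               -1            -I            
  chi_3          1             exp(3*I*pi/4)   -I            exp(I*pi/4)     -1            exp(-I*pi/4)    I             exp(-3*I*pi/4)
  chi_4          1             -1              1             -1              1             -1              1             -1            
  chi_5          1             exp(-3*I*pi/4)  I             exp(-I*pi/4)    -1            exp(I*pi/4)     -I            exp(3*I*pi/4) 
  chi_6          1             -I              -1            I               1             -I              -1            I             
  chi_7          1             exp(-I*pi/4)    -I            exp(-3*I*pi/4)  -1            exp(3*I*pi/4)   I             exp(I*pi/4)   

Spot check: chi_6(6) = zeta_8^(6*6) = zeta_8^36 = -1.

Derivation: Z/8Z is abelian, so all 8 irreducible complex representations are 1-dimensional. They are given by chi_k(m) = zeta_8^(k*m) for k = 0,...,7. Row orthogonality: sum_m chi_k(m) conj(chi_l(m)) = 8 * [k = l].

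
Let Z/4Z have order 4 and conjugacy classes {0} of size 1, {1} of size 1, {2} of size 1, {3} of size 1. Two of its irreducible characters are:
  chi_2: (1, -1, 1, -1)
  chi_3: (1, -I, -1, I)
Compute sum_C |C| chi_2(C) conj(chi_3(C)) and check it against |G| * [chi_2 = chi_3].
Sum = 0; so <chi_2, chi_3> = 0 (distinct irreducibles are orthogonal).

Why: Compute term by term over conjugacy classes (|C| * chi_2(C) * conj(chi_3(C))):
  1*(1)*conj(1) + 1*(-1)*conj(-I) + 1*(1)*conj(-1) + 1*(-1)*conj(I)
  = (1) + (-I) + (-1) + (I)
  = 0.
(Exp terms are combined using exp(i*s)*conj(exp(i*t)) = exp(i*(s-t)), and sums of them are collapsed using the identity that for every m > 1 the m distinct m-th roots of unity sum to 0, e.g. 1 + exp(2*I*pi/3) + exp(-2*I*pi/3) = 0.)
Dividing by |G| = 4 gives 0/4 = 0, matching the row-orthogonality relation <chi_2, chi_3> = [chi_2 = chi_3].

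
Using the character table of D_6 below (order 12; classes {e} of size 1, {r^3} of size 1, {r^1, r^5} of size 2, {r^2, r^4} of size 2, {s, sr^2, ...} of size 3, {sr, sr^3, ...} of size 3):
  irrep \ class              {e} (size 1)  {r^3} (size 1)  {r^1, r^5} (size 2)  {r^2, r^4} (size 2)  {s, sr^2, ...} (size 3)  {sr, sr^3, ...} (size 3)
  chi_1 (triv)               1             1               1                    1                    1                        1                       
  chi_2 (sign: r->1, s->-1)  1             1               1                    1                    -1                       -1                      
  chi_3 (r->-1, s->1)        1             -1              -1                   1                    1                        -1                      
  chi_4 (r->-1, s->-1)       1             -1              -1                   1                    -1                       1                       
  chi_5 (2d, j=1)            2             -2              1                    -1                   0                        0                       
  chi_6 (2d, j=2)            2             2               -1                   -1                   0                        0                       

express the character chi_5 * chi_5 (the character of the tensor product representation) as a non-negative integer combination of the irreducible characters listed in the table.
chi_5 tensor chi_5 = chi_1 + chi_2 + chi_6 (all other irreducibles have multiplicity 0).

Derivation: The character of a tensor product is the pointwise product (chi_5 * chi_5)(C) = chi_5(C) * chi_5(C):
  {e}: (2)*(2), {r^3}: (-2)*(-2), {r^1, r^5}: (1)*(1), {r^2, r^4}: (-1)*(-1), {s, sr^2, ...}: (0)*(0), {sr, sr^3, ...}: (0)*(0)
so (chi_5 * chi_5) takes values
  {e} -> 4, {r^3} -> 4, {r^1, r^5} -> 1, {r^2, r^4} -> 1, {s, sr^2, ...} -> 0, {sr, sr^3, ...} -> 0.
Now take the inner product of this character with each irreducible chi from the table, <chi_5*chi_5, chi> = (1/12) sum_C |C| (chi_5*chi_5)(C) conj(chi(C)):
  <chi_5*chi_5, chi_1> = (1/12)[1*(4)*conj(1) + 1*(4)*conj(1) + 2*(1)*conj(1) + 2*(1)*conj(1) + 3*(0)*conj(1) + 3*(0)*conj(1)]
      = (1/12)[(4) + (4) + (2) + (2) + (0) + (0)] = 12/12 = 1
  <chi_5*chi_5, chi_2> = (1/12)[1*(4)*conj(1) + 1*(4)*conj(1) + 2*(1)*conj(1) + 2*(1)*conj(1) + 3*(0)*conj(-1) + 3*(0)*conj(-1)]
      = (1/12)[(4) + (4) + (2) + (2) + (0) + (0)] = 12/12 = 1
  <chi_5*chi_5, chi_3> = (1/12)[1*(4)*conj(1) + 1*(4)*conj(-1) + 2*(1)*conj(-1) + 2*(1)*conj(1) + 3*(0)*conj(1) + 3*(0)*conj(-1)]
      = (1/12)[(4) + (-4) + (-2) + (2) + (0) + (0)] = 0/12 = 0
  <chi_5*chi_5, chi_4> = (1/12)[1*(4)*conj(1) + 1*(4)*conj(-1) + 2*(1)*conj(-1) + 2*(1)*conj(1) + 3*(0)*conj(-1) + 3*(0)*conj(1)]
      = (1/12)[(4) + (-4) + (-2) + (2) + (0) + (0)] = 0/12 = 0
  <chi_5*chi_5, chi_5> = (1/12)[1*(4)*conj(2) + 1*(4)*conj(-2) + 2*(1)*conj(1) + 2*(1)*conj(-1) + 3*(0)*conj(0) + 3*(0)*conj(0)]
      = (1/12)[(8) + (-8) + (2) + (-2) + (0) + (0)] = 0/12 = 0
  <chi_5*chi_5, chi_6> = (1/12)[1*(4)*conj(2) + 1*(4)*conj(2) + 2*(1)*conj(-1) + 2*(1)*conj(-1) + 3*(0)*conj(0) + 3*(0)*conj(0)]
      = (1/12)[(8) + (8) + (-2) + (-2) + (0) + (0)] = 12/12 = 1
Hence the multiplicities are chi_1: 1, chi_2: 1, chi_6: 1. Dimension check: dim(chi_5)*dim(chi_5) = 2*2 = 4 and sum (mult * dim) = 1*1 + 1*1 + 1*2 = 4.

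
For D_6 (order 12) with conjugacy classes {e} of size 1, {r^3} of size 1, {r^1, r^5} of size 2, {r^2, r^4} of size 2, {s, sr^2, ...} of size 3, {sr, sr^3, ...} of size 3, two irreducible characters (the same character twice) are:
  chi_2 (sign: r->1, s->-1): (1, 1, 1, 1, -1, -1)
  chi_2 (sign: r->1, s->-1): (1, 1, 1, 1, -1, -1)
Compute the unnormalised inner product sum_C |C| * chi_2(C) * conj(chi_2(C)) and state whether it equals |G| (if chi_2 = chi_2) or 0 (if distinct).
Sum = 12 = |G| = 12; so <chi_2, chi_2> = 1 (norm-1 confirms irreducibility).

Justification: Compute term by term over conjugacy classes (|C| * chi_2(C) * conj(chi_2(C))):
  1*(1)*conj(1) + 1*(1)*conj(1) + 2*(1)*conj(1) + 2*(1)*conj(1) + 3*(-1)*conj(-1) + 3*(-1)*conj(-1)
  = (1) + (1) + (2) + (2) + (3) + (3)
  = 12.
Dividing by |G| = 12 gives 12/12 = 1, matching the row-orthogonality relation <chi_2, chi_2> = [chi_2 = chi_2].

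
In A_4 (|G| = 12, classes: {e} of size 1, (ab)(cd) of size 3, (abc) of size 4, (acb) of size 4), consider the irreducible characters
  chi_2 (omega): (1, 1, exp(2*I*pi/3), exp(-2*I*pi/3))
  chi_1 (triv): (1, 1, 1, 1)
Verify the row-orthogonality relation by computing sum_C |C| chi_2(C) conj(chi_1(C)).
Sum = 0; so <chi_2, chi_1> = 0 (distinct irreducibles are orthogonal).

Solution. Compute term by term over conjugacy classes (|C| * chi_2(C) * conj(chi_1(C))):
  1*(1)*conj(1) + 3*(1)*conj(1) + 4*(exp(2*I*pi/3))*conj(1) + 4*(exp(-2*I*pi/3))*conj(1)
  = (1) + (3) + (4*exp(2*I*pi/3)) + (4*exp(-2*I*pi/3))
  = 0.
(Exp terms are combined using exp(i*s)*conj(exp(i*t)) = exp(i*(s-t)), and sums of them are collapsed using the identity that for every m > 1 the m distinct m-th roots of unity sum to 0, e.g. 1 + exp(2*I*pi/3) + exp(-2*I*pi/3) = 0.)
Dividing by |G| = 12 gives 0/12 = 0, matching the row-orthogonality relation <chi_2, chi_1> = [chi_2 = chi_1].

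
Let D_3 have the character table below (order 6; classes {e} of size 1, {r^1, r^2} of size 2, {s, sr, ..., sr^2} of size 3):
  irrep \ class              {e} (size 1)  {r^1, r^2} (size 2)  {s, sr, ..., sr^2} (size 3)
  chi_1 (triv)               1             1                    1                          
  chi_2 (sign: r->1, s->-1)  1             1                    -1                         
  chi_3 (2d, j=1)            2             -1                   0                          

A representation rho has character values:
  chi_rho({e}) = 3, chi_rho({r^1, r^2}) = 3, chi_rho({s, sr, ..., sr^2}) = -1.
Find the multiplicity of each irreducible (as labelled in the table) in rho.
Multiplicities: chi_1: 1, chi_2: 2, chi_3: 0.

Solution. Use <chi_rho, chi> = (1/|G|) sum_C |C| * chi_rho(C) * conj(chi(C)) with |G| = 6 for each irreducible chi in the table:
  <chi_rho, chi_1> = (1/6)[1*(3)*conj(1) + 2*(3)*conj(1) + 3*(-1)*conj(1)]
      = (1/6)[(3) + (6) + (-3)] = 6/6 = 1
  <chi_rho, chi_2> = (1/6)[1*(3)*conj(1) + 2*(3)*conj(1) + 3*(-1)*conj(-1)]
      = (1/6)[(3) + (6) + (3)] = 12/6 = 2
  <chi_rho, chi_3> = (1/6)[1*(3)*conj(2) + 2*(3)*conj(-1) + 3*(-1)*conj(0)]
      = (1/6)[(6) + (-6) + (0)] = 0/6 = 0
Dimension check: dim(rho) = sum (mult * dim) = 1*1 + 2*1 + 0*2 = 3 = chi_rho(e) = 3.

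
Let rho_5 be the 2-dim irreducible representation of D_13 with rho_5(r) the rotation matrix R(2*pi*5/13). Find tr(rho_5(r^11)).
chi_{rho_5}(r^11) = 2*cos(2*pi*5*11/13) = 2*cos(110*pi/13)

Working: rho_5(r^11) is rotation by angle 2*pi*5*11/13, whose trace is 2*cos(2*pi*5*11/13) = 2*cos(110*pi/13).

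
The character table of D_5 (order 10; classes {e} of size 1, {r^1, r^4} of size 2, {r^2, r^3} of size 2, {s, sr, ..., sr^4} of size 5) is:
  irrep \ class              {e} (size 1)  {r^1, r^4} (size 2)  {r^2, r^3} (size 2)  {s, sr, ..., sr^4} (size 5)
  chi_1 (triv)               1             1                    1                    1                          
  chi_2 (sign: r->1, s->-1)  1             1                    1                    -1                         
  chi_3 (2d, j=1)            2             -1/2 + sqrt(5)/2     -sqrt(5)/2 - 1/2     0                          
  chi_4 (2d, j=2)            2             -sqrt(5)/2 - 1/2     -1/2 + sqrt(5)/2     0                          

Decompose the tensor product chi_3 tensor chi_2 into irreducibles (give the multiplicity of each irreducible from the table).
chi_3 tensor chi_2 = chi_3 (all other irreducibles have multiplicity 0).

Working: The character of a tensor product is the pointwise product (chi_3 * chi_2)(C) = chi_3(C) * chi_2(C):
  {e}: (2)*(1), {r^1, r^4}: (-1/2 + sqrt(5)/2)*(1), {r^2, r^3}: (-sqrt(5)/2 - 1/2)*(1), {s, sr, ..., sr^4}: (0)*(-1)
so (chi_3 * chi_2) takes values
  {e} -> 2, {r^1, r^4} -> -1/2 + sqrt(5)/2, {r^2, r^3} -> -sqrt(5)/2 - 1/2, {s, sr, ..., sr^4} -> 0.
Now take the inner product of this character with each irreducible chi from the table, <chi_3*chi_2, chi> = (1/10) sum_C |C| (chi_3*chi_2)(C) conj(chi(C)):
  <chi_3*chi_2, chi_1> = (1/10)[1*(2)*conj(1) + 2*(-1/2 + sqrt(5)/2)*conj(1) + 2*(-sqrt(5)/2 - 1/2)*conj(1) + 5*(0)*conj(1)]
      = (1/10)[(2) + (-1 + sqrt(5)) + (-sqrt(5) - 1) + (0)] = 0/10 = 0
  <chi_3*chi_2, chi_2> = (1/10)[1*(2)*conj(1) + 2*(-1/2 + sqrt(5)/2)*conj(1) + 2*(-sqrt(5)/2 - 1/2)*conj(1) + 5*(0)*conj(-1)]
      = (1/10)[(2) + (-1 + sqrt(5)) + (-sqrt(5) - 1) + (0)] = 0/10 = 0
  <chi_3*chi_2, chi_3> = (1/10)[1*(2)*conj(2) + 2*(-1/2 + sqrt(5)/2)*conj(-1/2 + sqrt(5)/2) + 2*(-sqrt(5)/2 - 1/2)*conj(-sqrt(5)/2 - 1/2) + 5*(0)*conj(0)]
      = (1/10)[(4) + (3 - sqrt(5)) + (sqrt(5) + 3) + (0)] = 10/10 = 1
  <chi_3*chi_2, chi_4> = (1/10)[1*(2)*conj(2) + 2*(-1/2 + sqrt(5)/2)*conj(-sqrt(5)/2 - 1/2) + 2*(-sqrt(5)/2 - 1/2)*conj(-1/2 + sqrt(5)/2) + 5*(0)*conj(0)]
      = (1/10)[(4) + (-2) + (-2) + (0)] = 0/10 = 0
Hence the multiplicities are chi_3: 1. Dimension check: dim(chi_3)*dim(chi_2) = 2*1 = 2 and sum (mult * dim) = 1*2 = 2.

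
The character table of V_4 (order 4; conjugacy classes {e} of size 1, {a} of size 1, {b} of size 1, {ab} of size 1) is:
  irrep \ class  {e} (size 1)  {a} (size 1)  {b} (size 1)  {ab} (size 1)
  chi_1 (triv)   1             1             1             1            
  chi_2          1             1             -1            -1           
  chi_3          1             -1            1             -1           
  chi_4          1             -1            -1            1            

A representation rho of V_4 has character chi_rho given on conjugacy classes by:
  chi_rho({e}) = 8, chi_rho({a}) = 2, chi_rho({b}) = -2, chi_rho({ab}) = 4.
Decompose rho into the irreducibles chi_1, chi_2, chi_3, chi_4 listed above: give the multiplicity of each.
Multiplicities: chi_1: 3, chi_2: 2, chi_3: 0, chi_4: 3.

Why: Use <chi_rho, chi> = (1/|G|) sum_C |C| * chi_rho(C) * conj(chi(C)) with |G| = 4 for each irreducible chi in the table:
  <chi_rho, chi_1> = (1/4)[1*(8)*conj(1) + 1*(2)*conj(1) + 1*(-2)*conj(1) + 1*(4)*conj(1)]
      = (1/4)[(8) + (2) + (-2) + (4)] = 12/4 = 3
  <chi_rho, chi_2> = (1/4)[1*(8)*conj(1) + 1*(2)*conj(1) + 1*(-2)*conj(-1) + 1*(4)*conj(-1)]
      = (1/4)[(8) + (2) + (2) + (-4)] = 8/4 = 2
  <chi_rho, chi_3> = (1/4)[1*(8)*conj(1) + 1*(2)*conj(-1) + 1*(-2)*conj(1) + 1*(4)*conj(-1)]
      = (1/4)[(8) + (-2) + (-2) + (-4)] = 0/4 = 0
  <chi_rho, chi_4> = (1/4)[1*(8)*conj(1) + 1*(2)*conj(-1) + 1*(-2)*conj(-1) + 1*(4)*conj(1)]
      = (1/4)[(8) + (-2) + (2) + (4)] = 12/4 = 3
Dimension check: dim(rho) = sum (mult * dim) = 3*1 + 2*1 + 0*1 + 3*1 = 8 = chi_rho(e) = 8.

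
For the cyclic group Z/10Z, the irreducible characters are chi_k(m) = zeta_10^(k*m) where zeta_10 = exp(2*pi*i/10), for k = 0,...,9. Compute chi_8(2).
chi_8(2) = zeta_10^16 = exp(-4*I*pi/5)

Why: chi_8(2) = zeta_10^(8*2) = zeta_10^16. Since zeta_10^10 = 1, this equals zeta_10^6 = exp(2*pi*i*6/10) = exp(-4*I*pi/5).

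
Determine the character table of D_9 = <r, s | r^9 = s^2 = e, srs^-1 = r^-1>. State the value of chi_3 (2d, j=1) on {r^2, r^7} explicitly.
Conjugacy classes: {e} of size 1, {r^1, r^8} of size 2, {r^2, r^7} of size 2, {r^3, r^6} of size 2, {r^4, r^5} of size 2, {s, sr, ..., sr^8} of size 9.
Character table:
  irrep \ class              {e} (size 1)  {r^1, r^8} (size 2)  {r^2, r^7} (size 2)  {r^3, r^6} (size 2)  {r^4, r^5} (size 2)  {s, sr, ..., sr^8} (size 9)
  chi_1 (triv)               1             1                    1                    1                    1                    1                          
  chi_2 (sign: r->1, s->-1)  1             1                    1                    1                    1                    -1                         
  chi_3 (2d, j=1)            2             2*cos(2*pi/9)        2*cos(4*pi/9)        -1                   -2*cos(pi/9)         0                          
  chi_4 (2d, j=2)            2             2*cos(4*pi/9)        -2*cos(pi/9)         -1                   2*cos(2*pi/9)        0                          
  chi_5 (2d, j=3)            2             -1                   -1                   2                    -1                   0                          
  chi_6 (2d, j=4)            2             -2*cos(pi/9)         2*cos(2*pi/9)        -1                   2*cos(4*pi/9)        0                          

Spot check: chi_3 (2d, j=1) on {r^2, r^7} = 2*cos(4*pi/9).

Derivation: D_9 has order 2*9 = 18 with 6 conjugacy classes, hence 6 irreducibles. Sum of squared dims 1 + 1 + 4 + 4 + 4 + 4 = 18 = |G|. Linear characters come from the abelianisation; the 2-dimensional irreps have character r^k -> 2*cos(2*pi*j*k/9), reflections -> 0.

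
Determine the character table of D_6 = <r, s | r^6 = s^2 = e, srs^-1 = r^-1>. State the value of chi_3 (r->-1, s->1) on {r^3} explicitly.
Conjugacy classes: {e} of size 1, {r^3} of size 1, {r^1, r^5} of size 2, {r^2, r^4} of size 2, {s, sr^2, ...} of size 3, {sr, sr^3, ...} of size 3.
Character table:
  irrep \ class              {e} (size 1)  {r^3} (size 1)  {r^1, r^5} (size 2)  {r^2, r^4} (size 2)  {s, sr^2, ...} (size 3)  {sr, sr^3, ...} (size 3)
  chi_1 (triv)               1             1               1                    1                    1                        1                       
  chi_2 (sign: r->1, s->-1)  1             1               1                    1                    -1                       -1                      
  chi_3 (r->-1, s->1)        1             -1              -1                   1                    1                        -1                      
  chi_4 (r->-1, s->-1)       1             -1              -1                   1                    -1                       1                       
  chi_5 (2d, j=1)            2             -2              1                    -1                   0                        0                       
  chi_6 (2d, j=2)            2             2               -1                   -1                   0                        0                       

Spot check: chi_3 (r->-1, s->1) on {r^3} = -1.

Argument: D_6 has order 2*6 = 12 with 6 conjugacy classes, hence 6 irreducibles. Sum of squared dims 1 + 1 + 1 + 1 + 4 + 4 = 12 = |G|. Linear characters come from the abelianisation; the 2-dimensional irreps have character r^k -> 2*cos(2*pi*j*k/6), reflections -> 0.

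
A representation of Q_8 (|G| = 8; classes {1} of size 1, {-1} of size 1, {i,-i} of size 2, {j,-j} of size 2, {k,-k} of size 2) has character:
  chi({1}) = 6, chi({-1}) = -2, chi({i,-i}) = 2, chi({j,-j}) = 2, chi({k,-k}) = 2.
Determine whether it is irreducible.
Not irreducible (reducible): <chi, chi> = 8 > 1.

<chi, chi> = (1/|G|) sum_C |C| * |chi(C)|^2 = (1/8)[1*|6|^2 + 1*|-2|^2 + 2*|2|^2 + 2*|2|^2 + 2*|2|^2]
  = (1/8)[(36) + (4) + (8) + (8) + (8)] = 64/8 = 8.
A character is irreducible iff <chi, chi> = 1, so this representation is reducible.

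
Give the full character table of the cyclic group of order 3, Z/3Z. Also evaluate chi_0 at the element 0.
Character table of Z/3Z (irreps indexed chi_0,...,chi_2 with chi_k(m) = zeta_3^(k*m), zeta_3 = exp(2*pi*i/3)):
  irrep \ class  {0} (size 1)  {1} (size 1)    {2} (size 1)  
  chi_0          1             1               1             
  chi_1          1             exp(2*I*pi/3)   exp(-2*I*pi/3)
  chi_2          1             exp(-2*I*pi/3)  exp(2*I*pi/3) 

Spot check: chi_0(0) = zeta_3^(0*0) = zeta_3^0 = 1.

Derivation: Z/3Z is abelian, so all 3 irreducible complex representations are 1-dimensional. They are given by chi_k(m) = zeta_3^(k*m) for k = 0,...,2. Row orthogonality: sum_m chi_k(m) conj(chi_l(m)) = 3 * [k = l].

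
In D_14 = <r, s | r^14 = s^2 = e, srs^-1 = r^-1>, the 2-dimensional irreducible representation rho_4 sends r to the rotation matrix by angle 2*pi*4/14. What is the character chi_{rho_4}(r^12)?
chi_{rho_4}(r^12) = 2*cos(2*pi*4*12/14) = -2*cos(pi/7)

Argument: rho_4(r^12) is rotation by angle 2*pi*4*12/14, whose trace is 2*cos(2*pi*4*12/14) = -2*cos(pi/7).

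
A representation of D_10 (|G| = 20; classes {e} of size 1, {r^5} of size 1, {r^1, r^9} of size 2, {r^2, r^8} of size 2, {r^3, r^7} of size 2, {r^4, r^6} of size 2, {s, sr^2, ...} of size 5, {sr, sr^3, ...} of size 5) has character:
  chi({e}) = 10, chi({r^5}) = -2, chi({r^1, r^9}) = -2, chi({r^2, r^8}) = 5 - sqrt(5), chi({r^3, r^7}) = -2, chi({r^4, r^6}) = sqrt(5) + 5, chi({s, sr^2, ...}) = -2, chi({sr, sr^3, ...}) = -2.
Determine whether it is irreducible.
Not irreducible (reducible): <chi, chi> = 14 > 1.

Why: <chi, chi> = (1/|G|) sum_C |C| * |chi(C)|^2 = (1/20)[1*|10|^2 + 1*|-2|^2 + 2*|-2|^2 + 2*|5 - sqrt(5)|^2 + 2*|-2|^2 + 2*|sqrt(5) + 5|^2 + 5*|-2|^2 + 5*|-2|^2]
  = (1/20)[(100) + (4) + (8) + (60 - 20*sqrt(5)) + (8) + (20*sqrt(5) + 60) + (20) + (20)] = 280/20 = 14.
A character is irreducible iff <chi, chi> = 1, so this representation is reducible.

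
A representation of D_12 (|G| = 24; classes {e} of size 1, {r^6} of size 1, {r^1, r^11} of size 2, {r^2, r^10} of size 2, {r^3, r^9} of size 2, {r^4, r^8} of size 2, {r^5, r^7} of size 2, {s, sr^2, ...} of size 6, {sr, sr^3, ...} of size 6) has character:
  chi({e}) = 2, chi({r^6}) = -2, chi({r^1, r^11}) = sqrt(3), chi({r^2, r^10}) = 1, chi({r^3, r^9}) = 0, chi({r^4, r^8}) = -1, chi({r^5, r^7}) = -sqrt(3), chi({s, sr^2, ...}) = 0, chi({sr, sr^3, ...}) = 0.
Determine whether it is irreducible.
Irreducible: <chi, chi> = 1.

Justification: <chi, chi> = (1/|G|) sum_C |C| * |chi(C)|^2 = (1/24)[1*|2|^2 + 1*|-2|^2 + 2*|sqrt(3)|^2 + 2*|1|^2 + 2*|0|^2 + 2*|-1|^2 + 2*|-sqrt(3)|^2 + 6*|0|^2 + 6*|0|^2]
  = (1/24)[(4) + (4) + (6) + (2) + (0) + (2) + (6) + (0) + (0)] = 24/24 = 1.
A character is irreducible iff <chi, chi> = 1, so this representation is irreducible.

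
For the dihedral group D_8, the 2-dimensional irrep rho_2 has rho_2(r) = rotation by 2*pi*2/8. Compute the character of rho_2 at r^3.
chi_{rho_2}(r^3) = 2*cos(2*pi*2*3/8) = 0

Solution. rho_2(r^3) is rotation by angle 2*pi*2*3/8, whose trace is 2*cos(2*pi*2*3/8) = 0.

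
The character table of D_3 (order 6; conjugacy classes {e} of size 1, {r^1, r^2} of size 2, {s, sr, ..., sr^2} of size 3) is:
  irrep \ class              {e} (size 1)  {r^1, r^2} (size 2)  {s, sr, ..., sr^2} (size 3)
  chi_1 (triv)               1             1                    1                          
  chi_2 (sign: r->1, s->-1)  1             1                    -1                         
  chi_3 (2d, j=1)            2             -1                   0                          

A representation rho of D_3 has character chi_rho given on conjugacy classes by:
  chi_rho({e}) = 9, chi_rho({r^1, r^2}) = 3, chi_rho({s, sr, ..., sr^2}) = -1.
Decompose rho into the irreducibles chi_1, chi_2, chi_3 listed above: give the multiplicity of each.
Multiplicities: chi_1: 2, chi_2: 3, chi_3: 2.

Solution. Use <chi_rho, chi> = (1/|G|) sum_C |C| * chi_rho(C) * conj(chi(C)) with |G| = 6 for each irreducible chi in the table:
  <chi_rho, chi_1> = (1/6)[1*(9)*conj(1) + 2*(3)*conj(1) + 3*(-1)*conj(1)]
      = (1/6)[(9) + (6) + (-3)] = 12/6 = 2
  <chi_rho, chi_2> = (1/6)[1*(9)*conj(1) + 2*(3)*conj(1) + 3*(-1)*conj(-1)]
      = (1/6)[(9) + (6) + (3)] = 18/6 = 3
  <chi_rho, chi_3> = (1/6)[1*(9)*conj(2) + 2*(3)*conj(-1) + 3*(-1)*conj(0)]
      = (1/6)[(18) + (-6) + (0)] = 12/6 = 2
Dimension check: dim(rho) = sum (mult * dim) = 2*1 + 3*1 + 2*2 = 9 = chi_rho(e) = 9.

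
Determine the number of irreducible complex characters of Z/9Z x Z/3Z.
27

Why: The number of irreducible complex representations of a finite group equals its number of conjugacy classes. Z/9Z x Z/3Z is abelian of order 27, so every element is its own conjugacy class: 27 classes, so Z/9Z x Z/3Z (order 27) has exactly 27 irreducible complex representations.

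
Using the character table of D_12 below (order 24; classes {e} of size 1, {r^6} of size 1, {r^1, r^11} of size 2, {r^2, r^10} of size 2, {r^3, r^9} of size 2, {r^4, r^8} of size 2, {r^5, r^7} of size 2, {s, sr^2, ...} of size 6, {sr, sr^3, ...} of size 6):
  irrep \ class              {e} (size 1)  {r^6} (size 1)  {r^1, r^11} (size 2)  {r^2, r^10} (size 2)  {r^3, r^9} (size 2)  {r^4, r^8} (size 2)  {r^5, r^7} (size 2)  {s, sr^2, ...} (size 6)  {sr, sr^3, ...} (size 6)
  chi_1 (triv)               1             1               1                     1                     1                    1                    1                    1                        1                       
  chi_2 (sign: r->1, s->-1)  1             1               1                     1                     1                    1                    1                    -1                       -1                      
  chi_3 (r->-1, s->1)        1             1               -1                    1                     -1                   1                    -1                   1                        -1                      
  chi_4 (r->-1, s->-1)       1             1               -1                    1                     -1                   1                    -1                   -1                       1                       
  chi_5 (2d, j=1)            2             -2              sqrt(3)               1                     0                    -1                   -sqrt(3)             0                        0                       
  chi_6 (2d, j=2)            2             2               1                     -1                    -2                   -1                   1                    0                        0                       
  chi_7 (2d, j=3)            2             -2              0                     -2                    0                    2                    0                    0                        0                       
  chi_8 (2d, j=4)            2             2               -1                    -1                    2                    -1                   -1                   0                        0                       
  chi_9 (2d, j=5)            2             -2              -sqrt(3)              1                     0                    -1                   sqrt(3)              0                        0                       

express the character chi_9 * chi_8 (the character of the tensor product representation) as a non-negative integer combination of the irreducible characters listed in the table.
chi_9 tensor chi_8 = chi_5 + chi_7 (all other irreducibles have multiplicity 0).

Solution. The character of a tensor product is the pointwise product (chi_9 * chi_8)(C) = chi_9(C) * chi_8(C):
  {e}: (2)*(2), {r^6}: (-2)*(2), {r^1, r^11}: (-sqrt(3))*(-1), {r^2, r^10}: (1)*(-1), {r^3, r^9}: (0)*(2), {r^4, r^8}: (-1)*(-1), {r^5, r^7}: (sqrt(3))*(-1), {s, sr^2, ...}: (0)*(0), {sr, sr^3, ...}: (0)*(0)
so (chi_9 * chi_8) takes values
  {e} -> 4, {r^6} -> -4, {r^1, r^11} -> sqrt(3), {r^2, r^10} -> -1, {r^3, r^9} -> 0, {r^4, r^8} -> 1, {r^5, r^7} -> -sqrt(3), {s, sr^2, ...} -> 0, {sr, sr^3, ...} -> 0.
Now take the inner product of this character with each irreducible chi from the table, <chi_9*chi_8, chi> = (1/24) sum_C |C| (chi_9*chi_8)(C) conj(chi(C)):
  <chi_9*chi_8, chi_1> = (1/24)[1*(4)*conj(1) + 1*(-4)*conj(1) + 2*(sqrt(3))*conj(1) + 2*(-1)*conj(1) + 2*(0)*conj(1) + 2*(1)*conj(1) + 2*(-sqrt(3))*conj(1) + 6*(0)*conj(1) + 6*(0)*conj(1)]
      = (1/24)[(4) + (-4) + (2*sqrt(3)) + (-2) + (0) + (2) + (-2*sqrt(3)) + (0) + (0)] = 0/24 = 0
  <chi_9*chi_8, chi_2> = (1/24)[1*(4)*conj(1) + 1*(-4)*conj(1) + 2*(sqrt(3))*conj(1) + 2*(-1)*conj(1) + 2*(0)*conj(1) + 2*(1)*conj(1) + 2*(-sqrt(3))*conj(1) + 6*(0)*conj(-1) + 6*(0)*conj(-1)]
      = (1/24)[(4) + (-4) + (2*sqrt(3)) + (-2) + (0) + (2) + (-2*sqrt(3)) + (0) + (0)] = 0/24 = 0
  <chi_9*chi_8, chi_3> = (1/24)[1*(4)*conj(1) + 1*(-4)*conj(1) + 2*(sqrt(3))*conj(-1) + 2*(-1)*conj(1) + 2*(0)*conj(-1) + 2*(1)*conj(1) + 2*(-sqrt(3))*conj(-1) + 6*(0)*conj(1) + 6*(0)*conj(-1)]
      = (1/24)[(4) + (-4) + (-2*sqrt(3)) + (-2) + (0) + (2) + (2*sqrt(3)) + (0) + (0)] = 0/24 = 0
  <chi_9*chi_8, chi_4> = (1/24)[1*(4)*conj(1) + 1*(-4)*conj(1) + 2*(sqrt(3))*conj(-1) + 2*(-1)*conj(1) + 2*(0)*conj(-1) + 2*(1)*conj(1) + 2*(-sqrt(3))*conj(-1) + 6*(0)*conj(-1) + 6*(0)*conj(1)]
      = (1/24)[(4) + (-4) + (-2*sqrt(3)) + (-2) + (0) + (2) + (2*sqrt(3)) + (0) + (0)] = 0/24 = 0
  <chi_9*chi_8, chi_5> = (1/24)[1*(4)*conj(2) + 1*(-4)*conj(-2) + 2*(sqrt(3))*conj(sqrt(3)) + 2*(-1)*conj(1) + 2*(0)*conj(0) + 2*(1)*conj(-1) + 2*(-sqrt(3))*conj(-sqrt(3)) + 6*(0)*conj(0) + 6*(0)*conj(0)]
      = (1/24)[(8) + (8) + (6) + (-2) + (0) + (-2) + (6) + (0) + (0)] = 24/24 = 1
  <chi_9*chi_8, chi_6> = (1/24)[1*(4)*conj(2) + 1*(-4)*conj(2) + 2*(sqrt(3))*conj(1) + 2*(-1)*conj(-1) + 2*(0)*conj(-2) + 2*(1)*conj(-1) + 2*(-sqrt(3))*conj(1) + 6*(0)*conj(0) + 6*(0)*conj(0)]
      = (1/24)[(8) + (-8) + (2*sqrt(3)) + (2) + (0) + (-2) + (-2*sqrt(3)) + (0) + (0)] = 0/24 = 0
  <chi_9*chi_8, chi_7> = (1/24)[1*(4)*conj(2) + 1*(-4)*conj(-2) + 2*(sqrt(3))*conj(0) + 2*(-1)*conj(-2) + 2*(0)*conj(0) + 2*(1)*conj(2) + 2*(-sqrt(3))*conj(0) + 6*(0)*conj(0) + 6*(0)*conj(0)]
      = (1/24)[(8) + (8) + (0) + (4) + (0) + (4) + (0) + (0) + (0)] = 24/24 = 1
  <chi_9*chi_8, chi_8> = (1/24)[1*(4)*conj(2) + 1*(-4)*conj(2) + 2*(sqrt(3))*conj(-1) + 2*(-1)*conj(-1) + 2*(0)*conj(2) + 2*(1)*conj(-1) + 2*(-sqrt(3))*conj(-1) + 6*(0)*conj(0) + 6*(0)*conj(0)]
      = (1/24)[(8) + (-8) + (-2*sqrt(3)) + (2) + (0) + (-2) + (2*sqrt(3)) + (0) + (0)] = 0/24 = 0
  <chi_9*chi_8, chi_9> = (1/24)[1*(4)*conj(2) + 1*(-4)*conj(-2) + 2*(sqrt(3))*conj(-sqrt(3)) + 2*(-1)*conj(1) + 2*(0)*conj(0) + 2*(1)*conj(-1) + 2*(-sqrt(3))*conj(sqrt(3)) + 6*(0)*conj(0) + 6*(0)*conj(0)]
      = (1/24)[(8) + (8) + (-6) + (-2) + (0) + (-2) + (-6) + (0) + (0)] = 0/24 = 0
Hence the multiplicities are chi_5: 1, chi_7: 1. Dimension check: dim(chi_9)*dim(chi_8) = 2*2 = 4 and sum (mult * dim) = 1*2 + 1*2 = 4.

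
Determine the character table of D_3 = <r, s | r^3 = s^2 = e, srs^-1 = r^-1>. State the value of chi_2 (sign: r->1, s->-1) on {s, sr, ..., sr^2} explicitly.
Conjugacy classes: {e} of size 1, {r^1, r^2} of size 2, {s, sr, ..., sr^2} of size 3.
Character table:
  irrep \ class              {e} (size 1)  {r^1, r^2} (size 2)  {s, sr, ..., sr^2} (size 3)
  chi_1 (triv)               1             1                    1                          
  chi_2 (sign: r->1, s->-1)  1             1                    -1                         
  chi_3 (2d, j=1)            2             -1                   0                          

Spot check: chi_2 (sign: r->1, s->-1) on {s, sr, ..., sr^2} = -1.

Justification: D_3 has order 2*3 = 6 with 3 conjugacy classes, hence 3 irreducibles. Sum of squared dims 1 + 1 + 4 = 6 = |G|. Linear characters come from the abelianisation; the 2-dimensional irreps have character r^k -> 2*cos(2*pi*j*k/3), reflections -> 0.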